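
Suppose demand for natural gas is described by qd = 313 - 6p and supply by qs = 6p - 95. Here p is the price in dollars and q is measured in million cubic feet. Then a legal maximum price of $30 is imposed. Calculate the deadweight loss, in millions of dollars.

In a free market, 313 - 6p = 6p - 95 gives the equilibrium p* = 34, q* = 109.
Because the ceiling (30) lies below the market-clearing price, it is binding.
At p = 30: qd = 313 - 6·30 = 133 and qs = 6·30 - 95 = 85.
Quantity traded falls to 85. At q = 85 the demand price is (313 - 85)/6 = 38 and the supply price is (95 + 85)/6 = 30.
Deadweight loss = ½ · (38 - 30) · (109 - 85) = ½ · 8 · 24 = 96.

96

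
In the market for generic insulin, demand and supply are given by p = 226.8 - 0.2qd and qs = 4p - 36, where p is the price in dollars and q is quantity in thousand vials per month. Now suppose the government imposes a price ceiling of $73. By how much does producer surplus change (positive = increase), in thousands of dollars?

Rearranging demand gives qd = 1134 - 5p. In a free market, 1134 - 5p = 4p - 36 gives the equilibrium p* = 130, q* = 484.
Since 73 < 130, the ceiling is binding.
At p = 73: qd = 1134 - 5·73 = 769 and qs = 4·73 - 36 = 256.
Producer surplus without the control is ½ · (130 - 9) · 484 = 29282.
With the ceiling, producers sell 256 units at 73, so PS = ½ · (73 - 9) · 256 = 8192.
Change in producer surplus = 8192 - 29282 = -21090.

-21090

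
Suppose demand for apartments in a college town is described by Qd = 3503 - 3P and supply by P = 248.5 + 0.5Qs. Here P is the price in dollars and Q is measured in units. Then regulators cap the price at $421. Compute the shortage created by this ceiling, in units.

Rearranging supply gives Qs = 2P - 497. Setting quantity demanded equal to quantity supplied, 3503 - 3P = 2P - 497, gives P* = 800 and Q* = 1103.
Because the ceiling (421) lies below the market-clearing price, it is binding.
At P = 421: Qd = 3503 - 3·421 = 2240 and Qs = 2·421 - 497 = 345.
Shortage = Qd - Qs = 2240 - 345 = 1895.

1895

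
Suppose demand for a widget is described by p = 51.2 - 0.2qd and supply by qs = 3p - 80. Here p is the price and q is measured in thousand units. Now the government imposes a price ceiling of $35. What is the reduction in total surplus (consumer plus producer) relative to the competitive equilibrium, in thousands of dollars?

117.6

Rearranging demand gives qd = 256 - 5p. Setting quantity demanded equal to quantity supplied, 256 - 5p = 3p - 80, gives p* = 42 and q* = 46.
The ceiling of 35 is below the equilibrium price 42, so it binds.
At p = 35: qd = 256 - 5·35 = 81 and qs = 3·35 - 80 = 25.
Quantity traded falls to 25. At q = 25 the demand price is (256 - 25)/5 = 46.2 and the supply price is (80 + 25)/3 = 35.
Deadweight loss = ½ · (46.2 - 35) · (46 - 25) = ½ · 11.2 · 21 = 117.6.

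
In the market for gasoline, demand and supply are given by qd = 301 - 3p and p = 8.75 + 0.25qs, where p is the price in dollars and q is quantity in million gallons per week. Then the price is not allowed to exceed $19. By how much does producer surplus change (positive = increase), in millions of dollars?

-2871

Rearranging supply gives qs = 4p - 35. In a free market, 301 - 3p = 4p - 35 gives the equilibrium p* = 48, q* = 157.
The ceiling of 19 is below the equilibrium price 48, so it binds.
At p = 19: qd = 301 - 3·19 = 244 and qs = 4·19 - 35 = 41.
Producer surplus without the control is ½ · (48 - 8.75) · 157 = 3081.125.
With the ceiling, producers sell 41 units at 19, so PS = ½ · (19 - 8.75) · 41 = 210.125.
Change in producer surplus = 210.125 - 3081.125 = -2871.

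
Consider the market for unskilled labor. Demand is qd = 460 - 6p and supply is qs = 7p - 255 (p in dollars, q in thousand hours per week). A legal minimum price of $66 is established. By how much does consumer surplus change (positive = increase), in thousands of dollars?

-1067

In a free market, 460 - 6p = 7p - 255 gives the equilibrium p* = 55, q* = 130.
Because the floor (66) lies above the market-clearing price, it is binding.
At p = 66: qd = 460 - 6·66 = 64 and qs = 7·66 - 255 = 207.
Consumer surplus without the control is ½ · (230/3 - 55) · 130 = 4225/3.
With the floor, consumers buy 64 units at 66, so CS = ½ · (230/3 - 66) · 64 = 1024/3.
Change in consumer surplus = 1024/3 - 4225/3 = -1067.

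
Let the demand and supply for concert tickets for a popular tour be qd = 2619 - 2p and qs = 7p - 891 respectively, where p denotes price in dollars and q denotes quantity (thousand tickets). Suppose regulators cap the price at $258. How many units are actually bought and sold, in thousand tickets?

915

In a free market, 2619 - 2p = 7p - 891 gives the equilibrium p* = 390, q* = 1839.
Because the ceiling (258) lies below the market-clearing price, it is binding.
At p = 258: qd = 2619 - 2·258 = 2103 and qs = 7·258 - 891 = 915.
The quantity actually transacted is the short side, supply: 915.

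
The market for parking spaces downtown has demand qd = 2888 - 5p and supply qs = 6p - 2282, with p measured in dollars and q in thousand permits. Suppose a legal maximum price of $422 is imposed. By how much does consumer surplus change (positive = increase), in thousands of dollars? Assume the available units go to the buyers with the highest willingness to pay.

Without the control the market clears where 2888 - 5p = 6p - 2282, i.e. p* = 470 and q* = 538.
The ceiling of 422 is below the equilibrium price 470, so it binds.
At p = 422: qd = 2888 - 5·422 = 778 and qs = 6·422 - 2282 = 250.
Consumer surplus without the control is ½ · (577.6 - 470) · 538 = 28944.4.
With the ceiling, 250 units are sold at 422 (assume they go to the highest-value buyers). The demand price at q = 250 is 527.6, so CS = ½ · [(577.6 - 422) + (527.6 - 422)] · 250 = 32650.
Change in consumer surplus = 32650 - 28944.4 = 3705.6.

3705.6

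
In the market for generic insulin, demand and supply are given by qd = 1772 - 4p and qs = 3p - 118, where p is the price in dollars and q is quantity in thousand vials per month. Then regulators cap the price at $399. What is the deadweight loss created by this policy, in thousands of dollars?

Equilibrium: 1772 - 4p = 3p - 118, so 1890 = 7p and p* = 270, q* = 692.
Since 399 is above p* = 270, the ceiling does not bind and the free-market outcome prevails.
Since the control does not bind, no trades are prevented and deadweight loss is zero.

0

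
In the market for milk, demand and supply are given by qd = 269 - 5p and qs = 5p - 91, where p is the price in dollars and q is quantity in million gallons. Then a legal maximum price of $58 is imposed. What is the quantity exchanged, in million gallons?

89

Equilibrium: 269 - 5p = 5p - 91, so 360 = 10p and p* = 36, q* = 89.
The ceiling of 58 is above the equilibrium price 36, so it is not binding; the market clears at p* = 36, q* = 89.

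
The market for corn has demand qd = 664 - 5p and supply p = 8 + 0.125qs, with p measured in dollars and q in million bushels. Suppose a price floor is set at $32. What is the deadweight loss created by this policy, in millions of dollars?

Rearranging supply gives qs = 8p - 64. In a free market, 664 - 5p = 8p - 64 gives the equilibrium p* = 56, q* = 384.
The floor of 32 is below the equilibrium price 56, so it is not binding; the market clears at p* = 56, q* = 384.
Since the control does not bind, no trades are prevented and deadweight loss is zero.

0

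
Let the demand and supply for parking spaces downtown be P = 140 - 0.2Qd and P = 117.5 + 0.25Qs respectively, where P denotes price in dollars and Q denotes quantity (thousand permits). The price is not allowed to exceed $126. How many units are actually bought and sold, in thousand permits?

Rearranging demand gives Qd = 700 - 5P; rearranging supply gives Qs = 4P - 470. Without the control the market clears where 700 - 5P = 4P - 470, i.e. P* = 130 and Q* = 50.
The ceiling of 126 is below the equilibrium price 130, so it binds.
At P = 126: Qd = 700 - 5·126 = 70 and Qs = 4·126 - 470 = 34.
The quantity actually transacted is the short side, supply: 34.

34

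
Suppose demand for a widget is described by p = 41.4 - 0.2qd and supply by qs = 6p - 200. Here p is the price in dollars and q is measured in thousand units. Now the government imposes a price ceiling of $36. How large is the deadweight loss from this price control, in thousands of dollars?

6.6

Rearranging demand gives qd = 207 - 5p. Equilibrium: 207 - 5p = 6p - 200, so 407 = 11p and p* = 37, q* = 22.
The ceiling of 36 is below the equilibrium price 37, so it binds.
At p = 36: qd = 207 - 5·36 = 27 and qs = 6·36 - 200 = 16.
Quantity traded falls to 16. At q = 16 the demand price is (207 - 16)/5 = 38.2 and the supply price is (200 + 16)/6 = 36.
Deadweight loss = ½ · (38.2 - 36) · (22 - 16) = ½ · 2.2 · 6 = 6.6.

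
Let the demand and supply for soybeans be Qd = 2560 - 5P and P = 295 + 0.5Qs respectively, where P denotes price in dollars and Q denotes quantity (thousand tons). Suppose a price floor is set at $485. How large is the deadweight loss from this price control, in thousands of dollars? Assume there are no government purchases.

Rearranging supply gives Qs = 2P - 590. Setting quantity demanded equal to quantity supplied, 2560 - 5P = 2P - 590, gives P* = 450 and Q* = 310.
Since 485 > 450, the floor is binding.
At P = 485: Qd = 2560 - 5·485 = 135 and Qs = 2·485 - 590 = 380.
Quantity traded falls to 135. At Q = 135 the demand price is (2560 - 135)/5 = 485 and the supply price is (590 + 135)/2 = 362.5.
Deadweight loss = ½ · (485 - 362.5) · (310 - 135) = ½ · 122.5 · 175 = 10718.75.

10718.75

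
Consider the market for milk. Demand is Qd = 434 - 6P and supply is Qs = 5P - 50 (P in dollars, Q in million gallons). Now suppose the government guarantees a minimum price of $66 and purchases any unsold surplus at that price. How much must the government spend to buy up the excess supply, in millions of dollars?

Setting quantity demanded equal to quantity supplied, 434 - 6P = 5P - 50, gives P* = 44 and Q* = 170.
Because the floor (66) lies above the market-clearing price, it is binding.
At P = 66: Qd = 434 - 6·66 = 38 and Qs = 5·66 - 50 = 280.
Surplus = Qs - Qd = 242.
Government expenditure = surplus × support price = 242 × 66 = 15972.

15972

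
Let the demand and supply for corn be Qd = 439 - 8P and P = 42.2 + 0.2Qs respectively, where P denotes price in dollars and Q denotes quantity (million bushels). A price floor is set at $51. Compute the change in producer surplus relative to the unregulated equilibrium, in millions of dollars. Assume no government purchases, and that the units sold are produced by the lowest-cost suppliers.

24.6

Rearranging supply gives Qs = 5P - 211. Setting quantity demanded equal to quantity supplied, 439 - 8P = 5P - 211, gives P* = 50 and Q* = 39.
Since 51 > 50, the floor is binding.
At P = 51: Qd = 439 - 8·51 = 31 and Qs = 5·51 - 211 = 44.
Producer surplus without the control is ½ · (50 - 42.2) · 39 = 152.1.
With the floor, 31 units are sold at 51. The supply price at Q = 31 is 48.4, so PS = ½ · [(51 - 42.2) + (51 - 48.4)] · 31 = 176.7.
Change in producer surplus = 176.7 - 152.1 = 24.6.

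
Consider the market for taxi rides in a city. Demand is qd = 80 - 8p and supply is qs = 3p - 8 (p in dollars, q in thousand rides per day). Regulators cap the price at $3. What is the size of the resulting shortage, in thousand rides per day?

Equilibrium: 80 - 8p = 3p - 8, so 88 = 11p and p* = 8, q* = 16.
Since 3 < 8, the ceiling is binding.
At p = 3: qd = 80 - 8·3 = 56 and qs = 3·3 - 8 = 1.
Shortage = qd - qs = 56 - 1 = 55.

55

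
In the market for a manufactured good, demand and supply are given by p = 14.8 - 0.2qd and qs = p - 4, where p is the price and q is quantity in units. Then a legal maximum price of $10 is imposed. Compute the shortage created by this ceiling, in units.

Rearranging demand gives qd = 74 - 5p. Without the control the market clears where 74 - 5p = p - 4, i.e. p* = 13 and q* = 9.
Because the ceiling (10) lies below the market-clearing price, it is binding.
At p = 10: qd = 74 - 5·10 = 24 and qs = 10 - 4 = 6.
Shortage = qd - qs = 24 - 6 = 18.

18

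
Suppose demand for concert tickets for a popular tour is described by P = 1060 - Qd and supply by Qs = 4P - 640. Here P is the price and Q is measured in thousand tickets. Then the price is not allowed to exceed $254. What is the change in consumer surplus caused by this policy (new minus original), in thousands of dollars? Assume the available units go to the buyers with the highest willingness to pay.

Rearranging demand gives Qd = 1060 - P. Setting quantity demanded equal to quantity supplied, 1060 - P = 4P - 640, gives P* = 340 and Q* = 720.
The ceiling of 254 is below the equilibrium price 340, so it binds.
At P = 254: Qd = 1060 - 254 = 806 and Qs = 4·254 - 640 = 376.
Consumer surplus without the control is ½ · (1060 - 340) · 720 = 259200.
With the ceiling, 376 units are sold at 254 (assume they go to the highest-value buyers). The demand price at Q = 376 is 684, so CS = ½ · [(1060 - 254) + (684 - 254)] · 376 = 232368.
Change in consumer surplus = 232368 - 259200 = -26832.

-26832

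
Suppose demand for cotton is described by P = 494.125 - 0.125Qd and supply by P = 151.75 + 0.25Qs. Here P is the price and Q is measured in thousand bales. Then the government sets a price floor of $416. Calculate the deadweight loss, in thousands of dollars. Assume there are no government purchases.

Rearranging demand gives Qd = 3953 - 8P; rearranging supply gives Qs = 4P - 607. In a free market, 3953 - 8P = 4P - 607 gives the equilibrium P* = 380, Q* = 913.
The floor of 416 is above the equilibrium price 380, so it binds.
At P = 416: Qd = 3953 - 8·416 = 625 and Qs = 4·416 - 607 = 1057.
Quantity traded falls to 625. At Q = 625 the demand price is (3953 - 625)/8 = 416 and the supply price is (607 + 625)/4 = 308.
Deadweight loss = ½ · (416 - 308) · (913 - 625) = ½ · 108 · 288 = 15552.

15552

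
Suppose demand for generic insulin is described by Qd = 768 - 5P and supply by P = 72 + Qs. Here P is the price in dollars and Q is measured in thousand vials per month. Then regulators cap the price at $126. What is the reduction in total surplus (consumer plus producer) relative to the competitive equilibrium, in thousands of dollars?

117.6

Rearranging supply gives Qs = P - 72. In a free market, 768 - 5P = P - 72 gives the equilibrium P* = 140, Q* = 68.
The ceiling of 126 is below the equilibrium price 140, so it binds.
At P = 126: Qd = 768 - 5·126 = 138 and Qs = 126 - 72 = 54.
Quantity traded falls to 54. At Q = 54 the demand price is (768 - 54)/5 = 142.8 and the supply price is 72 + 54 = 126.
Deadweight loss = ½ · (142.8 - 126) · (68 - 54) = ½ · 16.8 · 14 = 117.6.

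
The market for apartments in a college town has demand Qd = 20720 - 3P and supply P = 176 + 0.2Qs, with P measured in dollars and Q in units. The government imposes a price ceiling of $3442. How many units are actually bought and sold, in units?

12620

Rearranging supply gives Qs = 5P - 880. Setting quantity demanded equal to quantity supplied, 20720 - 3P = 5P - 880, gives P* = 2700 and Q* = 12620.
Since 3442 is above P* = 2700, the ceiling does not bind and the free-market outcome prevails.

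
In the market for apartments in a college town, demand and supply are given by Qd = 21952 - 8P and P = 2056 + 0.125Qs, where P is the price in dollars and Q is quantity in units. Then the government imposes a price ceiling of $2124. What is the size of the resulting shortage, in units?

4416

Rearranging supply gives Qs = 8P - 16448. Without the control the market clears where 21952 - 8P = 8P - 16448, i.e. P* = 2400 and Q* = 2752.
Because the ceiling (2124) lies below the market-clearing price, it is binding.
At P = 2124: Qd = 21952 - 8·2124 = 4960 and Qs = 8·2124 - 16448 = 544.
Shortage = Qd - Qs = 4960 - 544 = 4416.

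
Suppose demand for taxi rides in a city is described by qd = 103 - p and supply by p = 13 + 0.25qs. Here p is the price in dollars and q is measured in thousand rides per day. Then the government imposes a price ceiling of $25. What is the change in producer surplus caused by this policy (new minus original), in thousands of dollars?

-360

Rearranging supply gives qs = 4p - 52. Without the control the market clears where 103 - p = 4p - 52, i.e. p* = 31 and q* = 72.
Because the ceiling (25) lies below the market-clearing price, it is binding.
At p = 25: qd = 103 - 25 = 78 and qs = 4·25 - 52 = 48.
Producer surplus without the control is ½ · (31 - 13) · 72 = 648.
With the ceiling, producers sell 48 units at 25, so PS = ½ · (25 - 13) · 48 = 288.
Change in producer surplus = 288 - 648 = -360.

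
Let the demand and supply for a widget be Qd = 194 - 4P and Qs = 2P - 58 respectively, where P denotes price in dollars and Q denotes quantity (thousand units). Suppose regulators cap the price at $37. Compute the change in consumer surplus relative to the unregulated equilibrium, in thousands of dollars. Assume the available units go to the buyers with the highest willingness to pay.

In a free market, 194 - 4P = 2P - 58 gives the equilibrium P* = 42, Q* = 26.
The ceiling of 37 is below the equilibrium price 42, so it binds.
At P = 37: Qd = 194 - 4·37 = 46 and Qs = 2·37 - 58 = 16.
Consumer surplus without the control is ½ · (48.5 - 42) · 26 = 84.5.
With the ceiling, 16 units are sold at 37 (assume they go to the highest-value buyers). The demand price at Q = 16 is 44.5, so CS = ½ · [(48.5 - 37) + (44.5 - 37)] · 16 = 152.
Change in consumer surplus = 152 - 84.5 = 67.5.

67.5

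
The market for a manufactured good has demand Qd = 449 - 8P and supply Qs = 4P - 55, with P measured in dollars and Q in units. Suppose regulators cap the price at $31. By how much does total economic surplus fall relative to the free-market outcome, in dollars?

Without the control the market clears where 449 - 8P = 4P - 55, i.e. P* = 42 and Q* = 113.
Because the ceiling (31) lies below the market-clearing price, it is binding.
At P = 31: Qd = 449 - 8·31 = 201 and Qs = 4·31 - 55 = 69.
Quantity traded falls to 69. At Q = 69 the demand price is (449 - 69)/8 = 47.5 and the supply price is (55 + 69)/4 = 31.
Deadweight loss = ½ · (47.5 - 31) · (113 - 69) = ½ · 16.5 · 44 = 363.

363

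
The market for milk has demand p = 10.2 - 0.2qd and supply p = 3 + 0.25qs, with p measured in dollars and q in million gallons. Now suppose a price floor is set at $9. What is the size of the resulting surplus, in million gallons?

18

Rearranging demand gives qd = 51 - 5p; rearranging supply gives qs = 4p - 12. Equilibrium: 51 - 5p = 4p - 12, so 63 = 9p and p* = 7, q* = 16.
Since 9 > 7, the floor is binding.
At p = 9: qd = 51 - 5·9 = 6 and qs = 4·9 - 12 = 24.
Surplus = qs - qd = 24 - 6 = 18.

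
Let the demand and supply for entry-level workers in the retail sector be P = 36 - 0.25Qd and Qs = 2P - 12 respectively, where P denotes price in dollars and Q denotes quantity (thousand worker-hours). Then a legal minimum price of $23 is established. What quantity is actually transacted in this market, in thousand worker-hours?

Rearranging demand gives Qd = 144 - 4P. In a free market, 144 - 4P = 2P - 12 gives the equilibrium P* = 26, Q* = 40.
The floor of 23 is below the equilibrium price 26, so it is not binding; the market clears at P* = 26, Q* = 40.

40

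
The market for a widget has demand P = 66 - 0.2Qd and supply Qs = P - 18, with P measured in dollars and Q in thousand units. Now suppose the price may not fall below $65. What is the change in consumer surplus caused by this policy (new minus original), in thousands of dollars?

-157.5

Rearranging demand gives Qd = 330 - 5P. Setting quantity demanded equal to quantity supplied, 330 - 5P = P - 18, gives P* = 58 and Q* = 40.
Because the floor (65) lies above the market-clearing price, it is binding.
At P = 65: Qd = 330 - 5·65 = 5 and Qs = 65 - 18 = 47.
Consumer surplus without the control is ½ · (66 - 58) · 40 = 160.
With the floor, consumers buy 5 units at 65, so CS = ½ · (66 - 65) · 5 = 2.5.
Change in consumer surplus = 2.5 - 160 = -157.5.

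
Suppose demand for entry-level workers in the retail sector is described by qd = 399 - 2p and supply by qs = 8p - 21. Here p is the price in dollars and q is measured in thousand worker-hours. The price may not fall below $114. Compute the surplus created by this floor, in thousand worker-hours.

Equilibrium: 399 - 2p = 8p - 21, so 420 = 10p and p* = 42, q* = 315.
Since 114 > 42, the floor is binding.
At p = 114: qd = 399 - 2·114 = 171 and qs = 8·114 - 21 = 891.
Surplus = qs - qd = 891 - 171 = 720.

720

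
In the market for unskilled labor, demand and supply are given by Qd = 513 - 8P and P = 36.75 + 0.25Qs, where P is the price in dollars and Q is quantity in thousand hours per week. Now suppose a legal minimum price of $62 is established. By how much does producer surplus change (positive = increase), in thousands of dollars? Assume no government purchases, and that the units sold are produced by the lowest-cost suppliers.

-273

Rearranging supply gives Qs = 4P - 147. Without the control the market clears where 513 - 8P = 4P - 147, i.e. P* = 55 and Q* = 73.
Since 62 > 55, the floor is binding.
At P = 62: Qd = 513 - 8·62 = 17 and Qs = 4·62 - 147 = 101.
Producer surplus without the control is ½ · (55 - 36.75) · 73 = 666.125.
With the floor, 17 units are sold at 62. The supply price at Q = 17 is 41, so PS = ½ · [(62 - 36.75) + (62 - 41)] · 17 = 393.125.
Change in producer surplus = 393.125 - 666.125 = -273.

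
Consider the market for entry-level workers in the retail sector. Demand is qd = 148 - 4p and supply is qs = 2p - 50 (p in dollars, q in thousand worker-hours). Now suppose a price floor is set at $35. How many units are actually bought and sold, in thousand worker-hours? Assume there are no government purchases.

8

Without the control the market clears where 148 - 4p = 2p - 50, i.e. p* = 33 and q* = 16.
The floor of 35 is above the equilibrium price 33, so it binds.
At p = 35: qd = 148 - 4·35 = 8 and qs = 2·35 - 50 = 20.
The quantity actually transacted is the short side, demand: 8.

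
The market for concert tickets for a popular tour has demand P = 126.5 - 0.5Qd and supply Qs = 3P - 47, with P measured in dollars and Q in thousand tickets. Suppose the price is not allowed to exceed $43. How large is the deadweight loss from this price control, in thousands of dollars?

1083.75

Rearranging demand gives Qd = 253 - 2P. In a free market, 253 - 2P = 3P - 47 gives the equilibrium P* = 60, Q* = 133.
The ceiling of 43 is below the equilibrium price 60, so it binds.
At P = 43: Qd = 253 - 2·43 = 167 and Qs = 3·43 - 47 = 82.
Quantity traded falls to 82. At Q = 82 the demand price is (253 - 82)/2 = 85.5 and the supply price is (47 + 82)/3 = 43.
Deadweight loss = ½ · (85.5 - 43) · (133 - 82) = ½ · 42.5 · 51 = 1083.75.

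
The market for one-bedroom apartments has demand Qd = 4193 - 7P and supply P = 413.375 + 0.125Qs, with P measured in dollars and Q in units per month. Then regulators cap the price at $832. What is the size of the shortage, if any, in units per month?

0

Rearranging supply gives Qs = 8P - 3307. Setting quantity demanded equal to quantity supplied, 4193 - 7P = 8P - 3307, gives P* = 500 and Q* = 693.
Since 832 is above P* = 500, the ceiling does not bind and the free-market outcome prevails.
Since the control does not bind, there is no shortage.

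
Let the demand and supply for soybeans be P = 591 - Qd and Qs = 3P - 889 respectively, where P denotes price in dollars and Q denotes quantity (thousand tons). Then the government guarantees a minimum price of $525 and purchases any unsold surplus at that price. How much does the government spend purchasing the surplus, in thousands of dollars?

Rearranging demand gives Qd = 591 - P. Setting quantity demanded equal to quantity supplied, 591 - P = 3P - 889, gives P* = 370 and Q* = 221.
Since 525 > 370, the floor is binding.
At P = 525: Qd = 591 - 525 = 66 and Qs = 3·525 - 889 = 686.
Surplus = Qs - Qd = 620.
Government expenditure = surplus × support price = 620 × 525 = 325500.

325500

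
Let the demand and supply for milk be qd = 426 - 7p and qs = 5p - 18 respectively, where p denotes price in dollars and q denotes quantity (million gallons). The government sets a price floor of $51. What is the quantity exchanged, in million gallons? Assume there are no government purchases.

69

Without the control the market clears where 426 - 7p = 5p - 18, i.e. p* = 37 and q* = 167.
Since 51 > 37, the floor is binding.
At p = 51: qd = 426 - 7·51 = 69 and qs = 5·51 - 18 = 237.
The quantity actually transacted is the short side, demand: 69.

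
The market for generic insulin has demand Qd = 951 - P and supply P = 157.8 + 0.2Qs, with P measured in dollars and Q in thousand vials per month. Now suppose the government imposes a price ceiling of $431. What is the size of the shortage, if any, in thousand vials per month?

Rearranging supply gives Qs = 5P - 789. Equilibrium: 951 - P = 5P - 789, so 1740 = 6P and P* = 290, Q* = 661.
The ceiling of 431 is above the equilibrium price 290, so it is not binding; the market clears at P* = 290, Q* = 661.
Since the control does not bind, there is no shortage.

0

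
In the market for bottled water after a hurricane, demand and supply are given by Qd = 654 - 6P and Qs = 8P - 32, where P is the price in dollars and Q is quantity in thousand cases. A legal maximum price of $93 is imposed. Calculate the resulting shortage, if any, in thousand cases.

Without the control the market clears where 654 - 6P = 8P - 32, i.e. P* = 49 and Q* = 360.
The ceiling of 93 is above the equilibrium price 49, so it is not binding; the market clears at P* = 49, Q* = 360.
Since the control does not bind, there is no shortage.

0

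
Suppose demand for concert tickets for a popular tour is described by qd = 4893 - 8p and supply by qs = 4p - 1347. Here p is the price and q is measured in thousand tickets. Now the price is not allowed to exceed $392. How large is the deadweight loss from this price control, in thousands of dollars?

49152

In a free market, 4893 - 8p = 4p - 1347 gives the equilibrium p* = 520, q* = 733.
Since 392 < 520, the ceiling is binding.
At p = 392: qd = 4893 - 8·392 = 1757 and qs = 4·392 - 1347 = 221.
Quantity traded falls to 221. At q = 221 the demand price is (4893 - 221)/8 = 584 and the supply price is (1347 + 221)/4 = 392.
Deadweight loss = ½ · (584 - 392) · (733 - 221) = ½ · 192 · 512 = 49152.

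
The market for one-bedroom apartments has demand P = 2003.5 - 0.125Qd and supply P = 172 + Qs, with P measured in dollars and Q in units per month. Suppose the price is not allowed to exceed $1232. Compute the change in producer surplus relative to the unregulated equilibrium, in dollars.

-763392

Rearranging demand gives Qd = 16028 - 8P; rearranging supply gives Qs = P - 172. Setting quantity demanded equal to quantity supplied, 16028 - 8P = P - 172, gives P* = 1800 and Q* = 1628.
Since 1232 < 1800, the ceiling is binding.
At P = 1232: Qd = 16028 - 8·1232 = 6172 and Qs = 1232 - 172 = 1060.
Producer surplus without the control is ½ · (1800 - 172) · 1628 = 1325192.
With the ceiling, producers sell 1060 units at 1232, so PS = ½ · (1232 - 172) · 1060 = 561800.
Change in producer surplus = 561800 - 1325192 = -763392.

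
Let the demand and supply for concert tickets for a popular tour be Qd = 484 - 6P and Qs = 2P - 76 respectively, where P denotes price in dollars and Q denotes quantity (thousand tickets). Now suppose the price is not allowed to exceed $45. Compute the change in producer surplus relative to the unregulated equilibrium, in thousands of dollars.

In a free market, 484 - 6P = 2P - 76 gives the equilibrium P* = 70, Q* = 64.
Since 45 < 70, the ceiling is binding.
At P = 45: Qd = 484 - 6·45 = 214 and Qs = 2·45 - 76 = 14.
Producer surplus without the control is ½ · (70 - 38) · 64 = 1024.
With the ceiling, producers sell 14 units at 45, so PS = ½ · (45 - 38) · 14 = 49.
Change in producer surplus = 49 - 1024 = -975.

-975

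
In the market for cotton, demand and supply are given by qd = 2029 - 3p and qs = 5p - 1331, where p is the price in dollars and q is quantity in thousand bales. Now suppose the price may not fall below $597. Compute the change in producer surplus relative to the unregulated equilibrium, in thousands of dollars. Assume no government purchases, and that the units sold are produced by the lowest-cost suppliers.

In a free market, 2029 - 3p = 5p - 1331 gives the equilibrium p* = 420, q* = 769.
The floor of 597 is above the equilibrium price 420, so it binds.
At p = 597: qd = 2029 - 3·597 = 238 and qs = 5·597 - 1331 = 1654.
Producer surplus without the control is ½ · (420 - 266.2) · 769 = 59136.1.
With the floor, 238 units are sold at 597. The supply price at q = 238 is 313.8, so PS = ½ · [(597 - 266.2) + (597 - 313.8)] · 238 = 73066.
Change in producer surplus = 73066 - 59136.1 = 13929.9.

13929.9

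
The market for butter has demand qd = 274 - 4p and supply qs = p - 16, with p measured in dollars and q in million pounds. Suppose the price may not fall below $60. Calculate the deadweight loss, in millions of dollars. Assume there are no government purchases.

In a free market, 274 - 4p = p - 16 gives the equilibrium p* = 58, q* = 42.
The floor of 60 is above the equilibrium price 58, so it binds.
At p = 60: qd = 274 - 4·60 = 34 and qs = 60 - 16 = 44.
Quantity traded falls to 34. At q = 34 the demand price is (274 - 34)/4 = 60 and the supply price is 16 + 34 = 50.
Deadweight loss = ½ · (60 - 50) · (42 - 34) = ½ · 10 · 8 = 40.

40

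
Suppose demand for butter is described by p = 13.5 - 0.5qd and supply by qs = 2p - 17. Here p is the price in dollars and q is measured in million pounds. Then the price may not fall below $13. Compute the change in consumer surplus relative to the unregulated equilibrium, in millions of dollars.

-6

Rearranging demand gives qd = 27 - 2p. Equilibrium: 27 - 2p = 2p - 17, so 44 = 4p and p* = 11, q* = 5.
Because the floor (13) lies above the market-clearing price, it is binding.
At p = 13: qd = 27 - 2·13 = 1 and qs = 2·13 - 17 = 9.
Consumer surplus without the control is ½ · (13.5 - 11) · 5 = 6.25.
With the floor, consumers buy 1 units at 13, so CS = ½ · (13.5 - 13) · 1 = 0.25.
Change in consumer surplus = 0.25 - 6.25 = -6.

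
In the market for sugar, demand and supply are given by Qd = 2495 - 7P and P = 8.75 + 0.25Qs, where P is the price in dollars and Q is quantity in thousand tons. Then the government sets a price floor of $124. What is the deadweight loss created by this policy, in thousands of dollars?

Rearranging supply gives Qs = 4P - 35. Without the control the market clears where 2495 - 7P = 4P - 35, i.e. P* = 230 and Q* = 885.
Since 124 is below P* = 230, the floor does not bind and the free-market outcome prevails.
Since the control does not bind, no trades are prevented and deadweight loss is zero.

0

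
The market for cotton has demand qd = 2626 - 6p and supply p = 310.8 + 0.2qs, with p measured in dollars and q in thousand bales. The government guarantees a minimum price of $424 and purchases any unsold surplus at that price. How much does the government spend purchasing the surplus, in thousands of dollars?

Rearranging supply gives qs = 5p - 1554. Setting quantity demanded equal to quantity supplied, 2626 - 6p = 5p - 1554, gives p* = 380 and q* = 346.
Since 424 > 380, the floor is binding.
At p = 424: qd = 2626 - 6·424 = 82 and qs = 5·424 - 1554 = 566.
Surplus = qs - qd = 484.
Government expenditure = surplus × support price = 484 × 424 = 205216.

205216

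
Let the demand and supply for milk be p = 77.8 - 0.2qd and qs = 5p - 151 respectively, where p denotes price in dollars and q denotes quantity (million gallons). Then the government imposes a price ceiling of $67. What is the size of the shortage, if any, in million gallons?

0

Rearranging demand gives qd = 389 - 5p. Equilibrium: 389 - 5p = 5p - 151, so 540 = 10p and p* = 54, q* = 119.
The ceiling of 67 is above the equilibrium price 54, so it is not binding; the market clears at p* = 54, q* = 119.
Since the control does not bind, there is no shortage.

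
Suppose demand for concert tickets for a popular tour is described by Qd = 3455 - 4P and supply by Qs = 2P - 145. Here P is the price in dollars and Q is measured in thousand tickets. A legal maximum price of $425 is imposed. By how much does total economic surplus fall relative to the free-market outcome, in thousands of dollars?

45937.5

Without the control the market clears where 3455 - 4P = 2P - 145, i.e. P* = 600 and Q* = 1055.
Because the ceiling (425) lies below the market-clearing price, it is binding.
At P = 425: Qd = 3455 - 4·425 = 1755 and Qs = 2·425 - 145 = 705.
Quantity traded falls to 705. At Q = 705 the demand price is (3455 - 705)/4 = 687.5 and the supply price is (145 + 705)/2 = 425.
Deadweight loss = ½ · (687.5 - 425) · (1055 - 705) = ½ · 262.5 · 350 = 45937.5.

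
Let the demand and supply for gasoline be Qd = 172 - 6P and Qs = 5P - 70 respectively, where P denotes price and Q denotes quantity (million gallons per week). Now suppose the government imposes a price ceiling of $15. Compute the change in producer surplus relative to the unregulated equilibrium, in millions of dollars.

-157.5

Equilibrium: 172 - 6P = 5P - 70, so 242 = 11P and P* = 22, Q* = 40.
The ceiling of 15 is below the equilibrium price 22, so it binds.
At P = 15: Qd = 172 - 6·15 = 82 and Qs = 5·15 - 70 = 5.
Producer surplus without the control is ½ · (22 - 14) · 40 = 160.
With the ceiling, producers sell 5 units at 15, so PS = ½ · (15 - 14) · 5 = 2.5.
Change in producer surplus = 2.5 - 160 = -157.5.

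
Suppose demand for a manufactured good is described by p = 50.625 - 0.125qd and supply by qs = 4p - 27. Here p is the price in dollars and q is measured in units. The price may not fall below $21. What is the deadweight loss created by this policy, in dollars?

0

Rearranging demand gives qd = 405 - 8p. Setting quantity demanded equal to quantity supplied, 405 - 8p = 4p - 27, gives p* = 36 and q* = 117.
Since 21 is below p* = 36, the floor does not bind and the free-market outcome prevails.
Since the control does not bind, no trades are prevented and deadweight loss is zero.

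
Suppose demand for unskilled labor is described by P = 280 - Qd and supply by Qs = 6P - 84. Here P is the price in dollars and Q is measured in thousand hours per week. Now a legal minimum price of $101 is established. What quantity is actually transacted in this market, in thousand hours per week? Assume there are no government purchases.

179

Rearranging demand gives Qd = 280 - P. Equilibrium: 280 - P = 6P - 84, so 364 = 7P and P* = 52, Q* = 228.
The floor of 101 is above the equilibrium price 52, so it binds.
At P = 101: Qd = 280 - 101 = 179 and Qs = 6·101 - 84 = 522.
The quantity actually transacted is the short side, demand: 179.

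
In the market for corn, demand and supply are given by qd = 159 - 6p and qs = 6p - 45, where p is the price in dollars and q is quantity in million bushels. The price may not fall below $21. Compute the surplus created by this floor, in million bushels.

Without the control the market clears where 159 - 6p = 6p - 45, i.e. p* = 17 and q* = 57.
Because the floor (21) lies above the market-clearing price, it is binding.
At p = 21: qd = 159 - 6·21 = 33 and qs = 6·21 - 45 = 81.
Surplus = qs - qd = 81 - 33 = 48.

48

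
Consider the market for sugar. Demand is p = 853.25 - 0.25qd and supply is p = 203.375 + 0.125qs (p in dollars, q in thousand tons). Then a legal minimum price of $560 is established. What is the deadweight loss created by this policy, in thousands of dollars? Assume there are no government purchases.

Rearranging demand gives qd = 3413 - 4p; rearranging supply gives qs = 8p - 1627. Setting quantity demanded equal to quantity supplied, 3413 - 4p = 8p - 1627, gives p* = 420 and q* = 1733.
The floor of 560 is above the equilibrium price 420, so it binds.
At p = 560: qd = 3413 - 4·560 = 1173 and qs = 8·560 - 1627 = 2853.
Quantity traded falls to 1173. At q = 1173 the demand price is (3413 - 1173)/4 = 560 and the supply price is (1627 + 1173)/8 = 350.
Deadweight loss = ½ · (560 - 350) · (1733 - 1173) = ½ · 210 · 560 = 58800.

58800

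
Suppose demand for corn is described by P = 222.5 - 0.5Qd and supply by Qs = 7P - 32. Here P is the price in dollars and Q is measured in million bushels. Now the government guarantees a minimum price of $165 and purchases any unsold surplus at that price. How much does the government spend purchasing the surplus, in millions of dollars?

166320

Rearranging demand gives Qd = 445 - 2P. Setting quantity demanded equal to quantity supplied, 445 - 2P = 7P - 32, gives P* = 53 and Q* = 339.
Because the floor (165) lies above the market-clearing price, it is binding.
At P = 165: Qd = 445 - 2·165 = 115 and Qs = 7·165 - 32 = 1123.
Surplus = Qs - Qd = 1008.
Government expenditure = surplus × support price = 1008 × 165 = 166320.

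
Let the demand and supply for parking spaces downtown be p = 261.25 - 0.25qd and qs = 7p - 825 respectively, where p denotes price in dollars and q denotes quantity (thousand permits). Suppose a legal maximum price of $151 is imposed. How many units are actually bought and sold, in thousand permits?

232

Rearranging demand gives qd = 1045 - 4p. Equilibrium: 1045 - 4p = 7p - 825, so 1870 = 11p and p* = 170, q* = 365.
The ceiling of 151 is below the equilibrium price 170, so it binds.
At p = 151: qd = 1045 - 4·151 = 441 and qs = 7·151 - 825 = 232.
The quantity actually transacted is the short side, supply: 232.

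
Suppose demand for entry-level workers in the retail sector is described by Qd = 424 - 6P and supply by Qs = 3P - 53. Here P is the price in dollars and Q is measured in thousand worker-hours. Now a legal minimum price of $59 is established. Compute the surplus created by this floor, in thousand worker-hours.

Setting quantity demanded equal to quantity supplied, 424 - 6P = 3P - 53, gives P* = 53 and Q* = 106.
Because the floor (59) lies above the market-clearing price, it is binding.
At P = 59: Qd = 424 - 6·59 = 70 and Qs = 3·59 - 53 = 124.
Surplus = Qs - Qd = 124 - 70 = 54.

54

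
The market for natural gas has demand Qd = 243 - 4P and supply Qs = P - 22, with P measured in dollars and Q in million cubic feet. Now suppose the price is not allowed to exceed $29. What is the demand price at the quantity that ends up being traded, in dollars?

Equilibrium: 243 - 4P = P - 22, so 265 = 5P and P* = 53, Q* = 31.
Since 29 < 53, the ceiling is binding.
At P = 29: Qd = 243 - 4·29 = 127 and Qs = 29 - 22 = 7.
Only 7 units reach the market. On the demand curve, the marginal buyer's willingness to pay at Q = 7 is (243 - 7)/4 = 59.

59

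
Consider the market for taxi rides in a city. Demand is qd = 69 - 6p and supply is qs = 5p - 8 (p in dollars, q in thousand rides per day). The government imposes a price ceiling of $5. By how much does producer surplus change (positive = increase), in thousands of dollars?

-44

Setting quantity demanded equal to quantity supplied, 69 - 6p = 5p - 8, gives p* = 7 and q* = 27.
Because the ceiling (5) lies below the market-clearing price, it is binding.
At p = 5: qd = 69 - 6·5 = 39 and qs = 5·5 - 8 = 17.
Producer surplus without the control is ½ · (7 - 1.6) · 27 = 72.9.
With the ceiling, producers sell 17 units at 5, so PS = ½ · (5 - 1.6) · 17 = 28.9.
Change in producer surplus = 28.9 - 72.9 = -44.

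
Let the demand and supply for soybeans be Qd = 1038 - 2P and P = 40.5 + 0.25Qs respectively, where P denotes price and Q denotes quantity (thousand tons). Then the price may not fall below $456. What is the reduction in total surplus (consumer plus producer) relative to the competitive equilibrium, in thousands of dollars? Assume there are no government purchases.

98304

Rearranging supply gives Qs = 4P - 162. In a free market, 1038 - 2P = 4P - 162 gives the equilibrium P* = 200, Q* = 638.
Because the floor (456) lies above the market-clearing price, it is binding.
At P = 456: Qd = 1038 - 2·456 = 126 and Qs = 4·456 - 162 = 1662.
Quantity traded falls to 126. At Q = 126 the demand price is (1038 - 126)/2 = 456 and the supply price is (162 + 126)/4 = 72.
Deadweight loss = ½ · (456 - 72) · (638 - 126) = ½ · 384 · 512 = 98304.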